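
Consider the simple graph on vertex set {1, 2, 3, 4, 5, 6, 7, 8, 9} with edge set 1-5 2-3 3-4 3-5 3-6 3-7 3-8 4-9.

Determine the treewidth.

1

A width-1 tree decomposition is:
Bags: B1 = {3, 4}  B2 = {3, 6}  B3 = {3, 8}  B4 = {3, 5}  B5 = {2, 3}  B6 = {4, 9}  B7 = {3, 7}  B8 = {1, 5}
Tree: B1–B2, B2–B3, B3–B4, B2–B5, B1–B6, B4–B7, B4–B8
Every bag has size at most 2, so the width is 2 − 1 = 1 and tw(G) ≤ 1. Any graph with an edge has treewidth ≥ 1, and G has the edge 4–3. Combining the bounds, tw(G) = 1.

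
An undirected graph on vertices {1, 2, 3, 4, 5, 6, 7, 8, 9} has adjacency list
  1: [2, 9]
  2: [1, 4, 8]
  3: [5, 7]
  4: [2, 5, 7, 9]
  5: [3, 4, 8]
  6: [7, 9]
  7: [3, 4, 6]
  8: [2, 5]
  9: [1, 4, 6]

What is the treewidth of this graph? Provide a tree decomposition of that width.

Each bag holds 4 vertices, so the decomposition has width 3, which upper-bounds the treewidth. For the lower bound: the 4 vertex sets {1,6,9}, {7}, {4}, {2,3,5,8} are disjoint, each induces a connected subgraph, and every pair is joined by at least one edge of G. Contracting each set to a single vertex therefore yields K_{4} as a minor, and since treewidth is minor-monotone, tw(G) ≥ tw(K_{4}) = 3. The upper and lower bounds meet at 3, so that is the treewidth.

Treewidth 3.
One such decomposition:
Bags: B1 = {1, 6, 7, 9}  B2 = {1, 4, 7, 9}  B3 = {1, 2, 4, 7}  B4 = {2, 3, 4, 7}  B5 = {2, 3, 4, 5}  B6 = {2, 3, 5, 8}
Tree: B1–B2, B2–B3, B3–B4, B4–B5, B5–B6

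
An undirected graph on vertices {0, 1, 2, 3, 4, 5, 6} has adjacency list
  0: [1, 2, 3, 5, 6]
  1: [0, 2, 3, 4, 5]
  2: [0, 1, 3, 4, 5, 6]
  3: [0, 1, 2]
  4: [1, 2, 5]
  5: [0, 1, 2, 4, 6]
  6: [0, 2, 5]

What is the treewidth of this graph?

A width-3 tree decomposition is:
Bags: B1 = {0, 1, 2, 5}  B2 = {0, 2, 5, 6}  B3 = {0, 1, 2, 3}  B4 = {1, 2, 4, 5}
Tree: B1–B2, B1–B3, B1–B4
Each bag holds 4 vertices, so the decomposition has width 3, which upper-bounds the treewidth. For the lower bound, the 4 vertices {0, 1, 2, 3} are pairwise adjacent, and any tree decomposition puts a clique entirely inside one bag — forcing width ≥ 3. Therefore the treewidth is 3.

3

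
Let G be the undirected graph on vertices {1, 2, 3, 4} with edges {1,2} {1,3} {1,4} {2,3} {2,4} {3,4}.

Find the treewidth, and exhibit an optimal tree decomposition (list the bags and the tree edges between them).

A single bag containing all 4 vertices is trivially a valid decomposition of width 3. Conversely, {1, 2, 3, 4} is a clique of size 4, and the vertices of any clique must share a bag in every tree decomposition; so some bag has ≥ 4 vertices and tw(G) ≥ 3. Combining the bounds, tw(G) = 3.

Treewidth 3.
Bags: B1 = {1, 2, 3, 4}
Tree: (single bag)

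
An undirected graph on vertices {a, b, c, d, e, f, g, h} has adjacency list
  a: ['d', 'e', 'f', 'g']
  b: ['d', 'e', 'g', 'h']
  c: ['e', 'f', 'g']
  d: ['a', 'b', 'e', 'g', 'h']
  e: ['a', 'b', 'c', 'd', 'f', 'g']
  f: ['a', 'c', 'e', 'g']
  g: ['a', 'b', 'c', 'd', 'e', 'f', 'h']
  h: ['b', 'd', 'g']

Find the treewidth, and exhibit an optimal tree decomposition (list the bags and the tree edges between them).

Treewidth 3.
One optimal decomposition is:
Bags: B1 = {b, d, e, g}  B2 = {a, d, e, g}  B3 = {a, e, f, g}  B4 = {c, e, f, g}  B5 = {b, d, g, h}
Tree: B1–B2, B2–B3, B3–B4, B1–B5

The largest bag has 4 vertices, giving width 3; this decomposition certifies tw(G) ≤ 3. For the lower bound, the 4 vertices {a, d, e, g} are pairwise adjacent, and any tree decomposition puts a clique entirely inside one bag — forcing width ≥ 3. The upper and lower bounds meet at 3, so that is the treewidth.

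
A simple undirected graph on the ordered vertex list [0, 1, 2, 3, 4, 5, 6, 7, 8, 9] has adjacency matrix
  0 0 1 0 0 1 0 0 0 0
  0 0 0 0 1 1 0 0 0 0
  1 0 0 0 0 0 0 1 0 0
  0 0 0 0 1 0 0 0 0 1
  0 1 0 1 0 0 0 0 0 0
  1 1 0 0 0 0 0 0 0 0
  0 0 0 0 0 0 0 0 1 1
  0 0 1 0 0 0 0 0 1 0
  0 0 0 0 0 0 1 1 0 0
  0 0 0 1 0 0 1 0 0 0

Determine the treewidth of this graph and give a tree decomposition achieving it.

Treewidth 2.
One optimal decomposition is:
Bags: B1 = {1, 4, 5}  B2 = {3, 4, 5}  B3 = {3, 5, 9}  B4 = {5, 6, 9}  B5 = {5, 6, 8}  B6 = {5, 7, 8}  B7 = {2, 5, 7}  B8 = {0, 2, 5}
Tree: B1–B2, B2–B3, B3–B4, B4–B5, B5–B6, B6–B7, B7–B8

Each bag holds 3 vertices, so the decomposition has width 2, which upper-bounds the treewidth. The edges 5–1–4–3–9–6–8–7–2–0–5 form a cycle, so G is not a tree and its treewidth is at least 2. The upper and lower bounds meet at 2, so that is the treewidth.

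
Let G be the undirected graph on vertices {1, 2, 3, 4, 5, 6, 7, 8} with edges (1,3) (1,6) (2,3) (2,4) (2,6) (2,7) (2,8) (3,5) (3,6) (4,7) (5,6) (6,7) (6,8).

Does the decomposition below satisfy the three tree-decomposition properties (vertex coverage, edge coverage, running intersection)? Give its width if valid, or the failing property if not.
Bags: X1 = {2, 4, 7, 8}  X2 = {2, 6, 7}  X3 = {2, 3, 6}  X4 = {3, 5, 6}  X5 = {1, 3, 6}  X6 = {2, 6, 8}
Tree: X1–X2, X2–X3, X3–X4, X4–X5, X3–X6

No — bags containing vertex 8 are not connected in the tree.

A tree decomposition must satisfy three properties: every vertex lies in some bag; for every edge, both endpoints lie together in some bag; and for every vertex, the bags containing it form a connected subtree. Here bags containing vertex 8 are not connected in the tree, so the decomposition is invalid.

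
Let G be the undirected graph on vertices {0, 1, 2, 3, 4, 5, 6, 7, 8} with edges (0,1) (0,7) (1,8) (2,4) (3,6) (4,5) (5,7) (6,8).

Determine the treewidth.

1

A width-1 tree decomposition is:
Bags: B1 = {2, 4}  B2 = {4, 5}  B3 = {5, 7}  B4 = {0, 7}  B5 = {0, 1}  B6 = {1, 8}  B7 = {6, 8}  B8 = {3, 6}
Tree: B1–B2, B2–B3, B3–B4, B4–B5, B5–B6, B6–B7, B7–B8
Every bag has size at most 2, so the width is 2 − 1 = 1 and tw(G) ≤ 1. Any graph with an edge has treewidth ≥ 1, and G has the edge 2–4. Combining the bounds, tw(G) = 1.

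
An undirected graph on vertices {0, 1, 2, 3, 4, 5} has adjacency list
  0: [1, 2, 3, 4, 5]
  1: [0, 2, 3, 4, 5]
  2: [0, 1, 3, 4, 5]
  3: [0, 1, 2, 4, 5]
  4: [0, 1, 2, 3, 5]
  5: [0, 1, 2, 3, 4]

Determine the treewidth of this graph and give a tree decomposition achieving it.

Treewidth 5.
One optimal decomposition is:
Bags: B1 = {0, 1, 2, 3, 4, 5}
Tree: (single bag)

A single bag containing all 6 vertices is trivially a valid decomposition of width 5. Conversely, {0, 1, 2, 3, 4, 5} is a clique of size 6, and the vertices of any clique must share a bag in every tree decomposition; so some bag has ≥ 6 vertices and tw(G) ≥ 5. The upper and lower bounds meet at 5, so that is the treewidth.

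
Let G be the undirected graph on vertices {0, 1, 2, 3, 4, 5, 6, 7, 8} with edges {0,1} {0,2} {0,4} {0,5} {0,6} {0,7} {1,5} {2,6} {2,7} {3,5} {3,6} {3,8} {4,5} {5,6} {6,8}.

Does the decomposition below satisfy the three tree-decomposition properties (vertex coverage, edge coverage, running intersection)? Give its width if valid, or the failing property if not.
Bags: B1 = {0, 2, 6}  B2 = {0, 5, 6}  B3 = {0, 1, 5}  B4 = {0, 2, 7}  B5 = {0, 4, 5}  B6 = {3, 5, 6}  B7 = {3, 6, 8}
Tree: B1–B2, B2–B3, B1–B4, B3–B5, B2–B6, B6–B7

Vertex coverage: the bags together contain {0, 1, 2, 3, 4, 5, 6, 7, 8}, the full vertex set. Edge coverage: each edge of G has both endpoints in at least one bag. Running intersection: for every vertex, the bags containing it form a connected subtree. All three properties hold, so this is a valid tree decomposition of width max|bag| − 1 = 2, and hence tw(G) ≤ 2.

Yes; width 2.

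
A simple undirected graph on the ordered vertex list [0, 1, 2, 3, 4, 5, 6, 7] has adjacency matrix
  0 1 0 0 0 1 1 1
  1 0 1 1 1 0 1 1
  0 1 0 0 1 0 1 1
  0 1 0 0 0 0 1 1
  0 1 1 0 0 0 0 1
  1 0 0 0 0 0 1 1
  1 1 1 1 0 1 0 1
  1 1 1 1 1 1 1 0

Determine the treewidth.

3

A width-3 tree decomposition is:
Bags: B1 = {1, 2, 6, 7}  B2 = {0, 1, 6, 7}  B3 = {0, 5, 6, 7}  B4 = {1, 3, 6, 7}  B5 = {1, 2, 4, 7}
Tree: B1–B2, B2–B3, B1–B4, B1–B5
Each bag holds 4 vertices, so the decomposition has width 3, which upper-bounds the treewidth. On the other hand G contains the 4-clique {1, 2, 4, 7}. A clique must lie in a single bag of any decomposition, so no decomposition can have width below 3. Hence tw(G) = 3 exactly.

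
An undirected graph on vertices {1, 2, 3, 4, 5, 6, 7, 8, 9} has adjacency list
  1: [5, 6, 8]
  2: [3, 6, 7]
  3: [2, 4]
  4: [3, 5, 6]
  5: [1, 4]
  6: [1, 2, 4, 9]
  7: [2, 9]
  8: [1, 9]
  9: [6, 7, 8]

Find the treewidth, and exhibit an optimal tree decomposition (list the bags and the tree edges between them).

Treewidth 3.
One optimal decomposition is:
Bags: B1 = {1, 3, 4, 5}  B2 = {1, 3, 4, 6}  B3 = {1, 2, 3, 6}  B4 = {1, 2, 6, 8}  B5 = {2, 6, 8, 9}  B6 = {2, 7, 8, 9}
Tree: B1–B2, B2–B3, B3–B4, B4–B5, B5–B6

The largest bag has 4 vertices, giving width 3; this decomposition certifies tw(G) ≤ 3. For the lower bound: the 4 vertex sets {3,4,5}, {1}, {6}, {2,7,8,9} are disjoint, each induces a connected subgraph, and every pair is joined by at least one edge of G. Contracting each set to a single vertex therefore yields K_{4} as a minor, and since treewidth is minor-monotone, tw(G) ≥ tw(K_{4}) = 3. Therefore the treewidth is 3.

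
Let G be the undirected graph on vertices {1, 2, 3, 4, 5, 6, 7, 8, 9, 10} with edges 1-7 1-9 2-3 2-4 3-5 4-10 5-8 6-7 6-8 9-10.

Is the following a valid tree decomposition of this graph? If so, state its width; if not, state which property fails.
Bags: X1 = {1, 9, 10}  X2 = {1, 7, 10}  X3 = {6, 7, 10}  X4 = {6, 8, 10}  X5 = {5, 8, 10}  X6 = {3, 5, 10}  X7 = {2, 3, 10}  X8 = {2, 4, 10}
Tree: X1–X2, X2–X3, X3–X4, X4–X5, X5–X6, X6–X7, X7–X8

Checking the three conditions: (i) the bags cover all of {1, 2, 3, 4, 5, 6, 7, 8, 9, 10}; (ii) for each edge, some bag contains both endpoints; (iii) the bags containing any fixed vertex form a subtree. All hold, so the decomposition is valid with width 3 − 1 = 2.

Yes; width 2.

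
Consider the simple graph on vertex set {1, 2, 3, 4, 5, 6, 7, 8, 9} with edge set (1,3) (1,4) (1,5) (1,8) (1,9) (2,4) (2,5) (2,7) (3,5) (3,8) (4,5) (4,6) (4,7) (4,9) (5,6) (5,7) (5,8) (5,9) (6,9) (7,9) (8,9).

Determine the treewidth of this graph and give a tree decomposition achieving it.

Every bag has size at most 4, so the width is 4 − 1 = 3 and tw(G) ≤ 3. For the lower bound, the 4 vertices {1, 5, 8, 9} are pairwise adjacent, and any tree decomposition puts a clique entirely inside one bag — forcing width ≥ 3. Hence tw(G) = 3 exactly.

Treewidth 3.
One such decomposition:
Bags: B1 = {4, 5, 7, 9}  B2 = {1, 4, 5, 9}  B3 = {2, 4, 5, 7}  B4 = {1, 5, 8, 9}  B5 = {4, 5, 6, 9}  B6 = {1, 3, 5, 8}
Tree: B1–B2, B1–B3, B2–B4, B1–B5, B4–B6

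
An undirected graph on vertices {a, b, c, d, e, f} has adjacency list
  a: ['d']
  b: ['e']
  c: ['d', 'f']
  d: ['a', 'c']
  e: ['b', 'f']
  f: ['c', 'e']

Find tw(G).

A width-1 tree decomposition is:
Bags: B1 = {a, d}  B2 = {c, d}  B3 = {c, f}  B4 = {e, f}  B5 = {b, e}
Tree: B1–B2, B2–B3, B3–B4, B4–B5
Every bag has size at most 2, so the width is 2 − 1 = 1 and tw(G) ≤ 1. G has an edge, so its treewidth is at least 1. Combining the bounds, tw(G) = 1.

1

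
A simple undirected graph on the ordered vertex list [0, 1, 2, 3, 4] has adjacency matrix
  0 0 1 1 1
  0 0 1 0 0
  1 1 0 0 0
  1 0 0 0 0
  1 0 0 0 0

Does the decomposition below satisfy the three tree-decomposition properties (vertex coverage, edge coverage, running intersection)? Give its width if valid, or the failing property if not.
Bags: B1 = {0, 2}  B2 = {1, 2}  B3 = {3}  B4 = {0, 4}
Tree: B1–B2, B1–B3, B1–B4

No — edge (0,3) lies in no bag.

A tree decomposition must satisfy three properties: every vertex lies in some bag; for every edge, both endpoints lie together in some bag; and for every vertex, the bags containing it form a connected subtree. Here edge (0,3) lies in no bag, so the decomposition is invalid.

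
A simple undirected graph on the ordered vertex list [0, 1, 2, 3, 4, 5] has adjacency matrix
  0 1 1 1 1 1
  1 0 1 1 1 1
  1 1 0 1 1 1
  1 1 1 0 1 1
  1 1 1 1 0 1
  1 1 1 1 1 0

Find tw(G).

A width-5 tree decomposition is:
Bags: B1 = {0, 1, 2, 3, 4, 5}
Tree: (single bag)
With just one bag of size 6, the width is 6 − 1 = 5, so tw(G) ≤ 5. On the other hand G contains the 6-clique {0, 1, 2, 3, 4, 5}. A clique must lie in a single bag of any decomposition, so no decomposition can have width below 5. Combining the bounds, tw(G) = 5.

5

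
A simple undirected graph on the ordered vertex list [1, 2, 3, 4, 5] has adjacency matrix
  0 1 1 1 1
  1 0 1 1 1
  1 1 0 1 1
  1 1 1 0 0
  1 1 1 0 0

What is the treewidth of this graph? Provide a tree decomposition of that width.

Treewidth 3.
One optimal decomposition is:
Bags: B1 = {1, 2, 3, 5}  B2 = {1, 2, 3, 4}
Tree: B1–B2

Each bag holds 4 vertices, so the decomposition has width 3, which upper-bounds the treewidth. Conversely, {1, 2, 3, 4} is a clique of size 4, and the vertices of any clique must share a bag in every tree decomposition; so some bag has ≥ 4 vertices and tw(G) ≥ 3. The upper and lower bounds meet at 3, so that is the treewidth.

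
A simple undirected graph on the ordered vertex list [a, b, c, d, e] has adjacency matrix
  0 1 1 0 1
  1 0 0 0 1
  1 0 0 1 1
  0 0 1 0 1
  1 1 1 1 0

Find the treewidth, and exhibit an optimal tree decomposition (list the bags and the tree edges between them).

Each bag holds 3 vertices, so the decomposition has width 2, which upper-bounds the treewidth. For the lower bound, the 3 vertices {c, d, e} are pairwise adjacent, and any tree decomposition puts a clique entirely inside one bag — forcing width ≥ 2. Combining the bounds, tw(G) = 2.

Treewidth 2.
One such decomposition:
Bags: B1 = {c, d, e}  B2 = {a, c, e}  B3 = {a, b, e}
Tree: B1–B2, B2–B3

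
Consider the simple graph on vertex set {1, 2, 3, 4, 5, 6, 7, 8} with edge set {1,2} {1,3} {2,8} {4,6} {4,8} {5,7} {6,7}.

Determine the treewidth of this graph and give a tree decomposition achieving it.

Every bag has size at most 2, so the width is 2 − 1 = 1 and tw(G) ≤ 1. G has an edge, so its treewidth is at least 1. The upper and lower bounds meet at 1, so that is the treewidth.

Treewidth 1.
Bags: B1 = {1, 3}  B2 = {1, 2}  B3 = {2, 8}  B4 = {4, 8}  B5 = {4, 6}  B6 = {6, 7}  B7 = {5, 7}
Tree: B1–B2, B2–B3, B3–B4, B4–B5, B5–B6, B6–B7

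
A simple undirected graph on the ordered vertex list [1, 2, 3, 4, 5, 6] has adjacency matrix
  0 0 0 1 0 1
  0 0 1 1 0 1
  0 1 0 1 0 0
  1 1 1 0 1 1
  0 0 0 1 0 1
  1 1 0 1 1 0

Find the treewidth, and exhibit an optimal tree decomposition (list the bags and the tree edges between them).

Every bag has size at most 3, so the width is 3 − 1 = 2 and tw(G) ≤ 2. On the other hand G contains the 3-clique {2, 3, 4}. A clique must lie in a single bag of any decomposition, so no decomposition can have width below 2. Therefore the treewidth is 2.

Treewidth 2.
One such decomposition:
Bags: B1 = {4, 5, 6}  B2 = {1, 4, 6}  B3 = {2, 4, 6}  B4 = {2, 3, 4}
Tree: B1–B2, B1–B3, B3–B4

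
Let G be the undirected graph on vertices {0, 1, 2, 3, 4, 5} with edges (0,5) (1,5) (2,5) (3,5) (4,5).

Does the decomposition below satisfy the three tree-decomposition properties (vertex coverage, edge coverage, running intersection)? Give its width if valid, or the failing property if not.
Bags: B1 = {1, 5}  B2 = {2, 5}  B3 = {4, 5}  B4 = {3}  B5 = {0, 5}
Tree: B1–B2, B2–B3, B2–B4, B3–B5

No — edge (5,3) lies in no bag.

A tree decomposition must satisfy three properties: every vertex lies in some bag; for every edge, both endpoints lie together in some bag; and for every vertex, the bags containing it form a connected subtree. Here edge (5,3) lies in no bag, so the decomposition is invalid.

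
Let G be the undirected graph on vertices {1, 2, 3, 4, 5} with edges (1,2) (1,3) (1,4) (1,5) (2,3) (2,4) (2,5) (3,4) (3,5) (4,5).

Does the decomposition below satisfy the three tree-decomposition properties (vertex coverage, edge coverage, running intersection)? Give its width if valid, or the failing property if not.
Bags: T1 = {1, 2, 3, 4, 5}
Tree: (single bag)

Yes; width 4.

Vertex coverage: the bags together contain {1, 2, 3, 4, 5}, the full vertex set. Edge coverage: each edge of G has both endpoints in at least one bag. Running intersection: for every vertex, the bags containing it form a connected subtree. All three properties hold, so this is a valid tree decomposition of width max|bag| − 1 = 4, and hence tw(G) ≤ 4.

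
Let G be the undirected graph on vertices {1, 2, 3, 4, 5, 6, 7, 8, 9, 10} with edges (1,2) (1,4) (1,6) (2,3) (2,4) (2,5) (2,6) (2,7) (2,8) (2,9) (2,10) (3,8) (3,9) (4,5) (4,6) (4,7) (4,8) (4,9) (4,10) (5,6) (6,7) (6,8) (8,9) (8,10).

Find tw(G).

A width-3 tree decomposition is:
Bags: B1 = {2, 4, 8, 9}  B2 = {2, 4, 6, 8}  B3 = {2, 3, 8, 9}  B4 = {1, 2, 4, 6}  B5 = {2, 4, 5, 6}  B6 = {2, 4, 8, 10}  B7 = {2, 4, 6, 7}
Tree: B1–B2, B1–B3, B2–B4, B4–B5, B2–B6, B4–B7
Every bag has size at most 4, so the width is 4 − 1 = 3 and tw(G) ≤ 3. Conversely, {2, 3, 8, 9} is a clique of size 4, and the vertices of any clique must share a bag in every tree decomposition; so some bag has ≥ 4 vertices and tw(G) ≥ 3. Therefore the treewidth is 3.

3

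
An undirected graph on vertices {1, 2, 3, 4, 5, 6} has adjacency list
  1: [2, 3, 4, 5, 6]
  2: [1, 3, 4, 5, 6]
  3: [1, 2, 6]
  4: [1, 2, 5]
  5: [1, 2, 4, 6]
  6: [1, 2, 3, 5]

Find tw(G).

A width-3 tree decomposition is:
Bags: B1 = {1, 2, 4, 5}  B2 = {1, 2, 5, 6}  B3 = {1, 2, 3, 6}
Tree: B1–B2, B2–B3
Each bag holds 4 vertices, so the decomposition has width 3, which upper-bounds the treewidth. For the lower bound, the 4 vertices {1, 2, 3, 6} are pairwise adjacent, and any tree decomposition puts a clique entirely inside one bag — forcing width ≥ 3. Combining the bounds, tw(G) = 3.

3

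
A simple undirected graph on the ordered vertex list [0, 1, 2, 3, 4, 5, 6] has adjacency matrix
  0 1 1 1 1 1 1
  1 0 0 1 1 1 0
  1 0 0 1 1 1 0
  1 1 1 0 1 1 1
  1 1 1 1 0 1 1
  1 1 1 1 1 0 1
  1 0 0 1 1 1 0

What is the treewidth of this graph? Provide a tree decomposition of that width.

Treewidth 4.
One optimal decomposition is:
Bags: B1 = {0, 2, 3, 4, 5}  B2 = {0, 3, 4, 5, 6}  B3 = {0, 1, 3, 4, 5}
Tree: B1–B2, B1–B3

Each bag holds 5 vertices, so the decomposition has width 4, which upper-bounds the treewidth. Conversely, {0, 1, 3, 4, 5} is a clique of size 5, and the vertices of any clique must share a bag in every tree decomposition; so some bag has ≥ 5 vertices and tw(G) ≥ 4. The upper and lower bounds meet at 4, so that is the treewidth.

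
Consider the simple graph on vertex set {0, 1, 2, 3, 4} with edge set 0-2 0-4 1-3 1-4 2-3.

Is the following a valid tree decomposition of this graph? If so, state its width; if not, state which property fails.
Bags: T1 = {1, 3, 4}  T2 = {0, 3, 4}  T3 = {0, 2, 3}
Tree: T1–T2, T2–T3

Yes; width 2.

Every vertex of G appears in some bag (union = {0, 1, 2, 3, 4}); every edge is covered by a bag; and for each vertex v the set of bags containing v is connected in the bag tree. The decomposition is therefore valid. The largest bag has 3 vertices, so the width is 2.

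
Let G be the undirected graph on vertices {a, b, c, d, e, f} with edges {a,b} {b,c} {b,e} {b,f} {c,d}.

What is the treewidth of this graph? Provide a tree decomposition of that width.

Every bag has size at most 2, so the width is 2 − 1 = 1 and tw(G) ≤ 1. Since G has at least one edge (e.g. c–d), it is not an edgeless graph, so tw(G) ≥ 1. Therefore the treewidth is 1.

Treewidth 1.
One such decomposition:
Bags: B1 = {c, d}  B2 = {b, c}  B3 = {b, f}  B4 = {a, b}  B5 = {b, e}
Tree: B1–B2, B2–B3, B3–B4, B2–B5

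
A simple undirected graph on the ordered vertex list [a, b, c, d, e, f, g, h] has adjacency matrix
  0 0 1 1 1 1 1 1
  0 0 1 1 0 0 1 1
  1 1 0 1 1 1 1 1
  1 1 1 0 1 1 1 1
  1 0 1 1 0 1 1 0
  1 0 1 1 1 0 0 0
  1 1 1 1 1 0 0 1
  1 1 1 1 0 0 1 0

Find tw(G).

4

A width-4 tree decomposition is:
Bags: B1 = {a, c, d, g, h}  B2 = {a, c, d, e, g}  B3 = {a, c, d, e, f}  B4 = {b, c, d, g, h}
Tree: B1–B2, B2–B3, B1–B4
Each bag holds 5 vertices, so the decomposition has width 4, which upper-bounds the treewidth. On the other hand G contains the 5-clique {a, c, d, e, g}. A clique must lie in a single bag of any decomposition, so no decomposition can have width below 4. Hence tw(G) = 4 exactly.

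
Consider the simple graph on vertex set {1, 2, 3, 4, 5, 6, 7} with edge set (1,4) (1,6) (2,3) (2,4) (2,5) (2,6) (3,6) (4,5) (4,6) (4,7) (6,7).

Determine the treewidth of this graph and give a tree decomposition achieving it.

Treewidth 2.
One such decomposition:
Bags: B1 = {2, 4, 6}  B2 = {4, 6, 7}  B3 = {2, 4, 5}  B4 = {2, 3, 6}  B5 = {1, 4, 6}
Tree: B1–B2, B1–B3, B1–B4, B1–B5

Each bag holds 3 vertices, so the decomposition has width 2, which upper-bounds the treewidth. Conversely, {2, 3, 6} is a clique of size 3, and the vertices of any clique must share a bag in every tree decomposition; so some bag has ≥ 3 vertices and tw(G) ≥ 2. Hence tw(G) = 2 exactly.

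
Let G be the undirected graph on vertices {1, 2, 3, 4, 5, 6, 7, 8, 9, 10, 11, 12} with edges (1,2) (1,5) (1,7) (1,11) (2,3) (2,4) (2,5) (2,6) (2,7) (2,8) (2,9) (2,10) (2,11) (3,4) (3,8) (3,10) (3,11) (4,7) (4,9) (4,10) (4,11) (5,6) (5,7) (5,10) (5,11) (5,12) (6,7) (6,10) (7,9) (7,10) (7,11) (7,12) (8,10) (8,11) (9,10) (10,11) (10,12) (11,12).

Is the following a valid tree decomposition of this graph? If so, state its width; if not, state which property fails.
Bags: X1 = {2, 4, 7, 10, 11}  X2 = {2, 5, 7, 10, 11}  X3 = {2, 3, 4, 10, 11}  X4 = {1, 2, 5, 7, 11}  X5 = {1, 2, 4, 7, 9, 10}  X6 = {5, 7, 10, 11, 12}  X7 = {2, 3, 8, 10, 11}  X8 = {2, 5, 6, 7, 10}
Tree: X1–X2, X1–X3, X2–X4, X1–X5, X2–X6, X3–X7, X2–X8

No — bags containing vertex 1 are not connected in the tree.

A tree decomposition must satisfy three properties: every vertex lies in some bag; for every edge, both endpoints lie together in some bag; and for every vertex, the bags containing it form a connected subtree. Here bags containing vertex 1 are not connected in the tree, so the decomposition is invalid.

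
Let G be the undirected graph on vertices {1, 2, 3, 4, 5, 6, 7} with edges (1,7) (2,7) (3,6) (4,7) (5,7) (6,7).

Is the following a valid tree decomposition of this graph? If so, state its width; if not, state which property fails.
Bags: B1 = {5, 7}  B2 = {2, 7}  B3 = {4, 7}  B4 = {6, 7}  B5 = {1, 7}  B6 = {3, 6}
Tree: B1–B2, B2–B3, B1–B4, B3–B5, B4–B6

Yes; width 1.

Checking the three conditions: (i) the bags cover all of {1, 2, 3, 4, 5, 6, 7}; (ii) for each edge, some bag contains both endpoints; (iii) the bags containing any fixed vertex form a subtree. All hold, so the decomposition is valid with width 2 − 1 = 1.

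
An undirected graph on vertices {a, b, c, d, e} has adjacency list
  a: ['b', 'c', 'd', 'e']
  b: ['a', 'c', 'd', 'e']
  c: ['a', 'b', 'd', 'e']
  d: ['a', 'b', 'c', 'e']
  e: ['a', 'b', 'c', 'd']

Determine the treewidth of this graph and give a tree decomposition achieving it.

A single bag containing all 5 vertices is trivially a valid decomposition of width 4. Conversely, {a, b, c, d, e} is a clique of size 5, and the vertices of any clique must share a bag in every tree decomposition; so some bag has ≥ 5 vertices and tw(G) ≥ 4. Hence tw(G) = 4 exactly.

Treewidth 4.
Bags: B1 = {a, b, c, d, e}
Tree: (single bag)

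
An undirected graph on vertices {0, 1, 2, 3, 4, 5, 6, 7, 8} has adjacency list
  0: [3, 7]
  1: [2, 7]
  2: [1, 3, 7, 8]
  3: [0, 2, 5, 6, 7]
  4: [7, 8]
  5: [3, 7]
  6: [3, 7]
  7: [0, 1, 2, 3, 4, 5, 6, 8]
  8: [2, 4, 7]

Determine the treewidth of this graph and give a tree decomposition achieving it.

Each bag holds 3 vertices, so the decomposition has width 2, which upper-bounds the treewidth. For the lower bound, the 3 vertices {2, 7, 8} are pairwise adjacent, and any tree decomposition puts a clique entirely inside one bag — forcing width ≥ 2. Hence tw(G) = 2 exactly.

Treewidth 2.
One such decomposition:
Bags: B1 = {2, 7, 8}  B2 = {2, 3, 7}  B3 = {4, 7, 8}  B4 = {0, 3, 7}  B5 = {3, 5, 7}  B6 = {3, 6, 7}  B7 = {1, 2, 7}
Tree: B1–B2, B1–B3, B2–B4, B4–B5, B4–B6, B2–B7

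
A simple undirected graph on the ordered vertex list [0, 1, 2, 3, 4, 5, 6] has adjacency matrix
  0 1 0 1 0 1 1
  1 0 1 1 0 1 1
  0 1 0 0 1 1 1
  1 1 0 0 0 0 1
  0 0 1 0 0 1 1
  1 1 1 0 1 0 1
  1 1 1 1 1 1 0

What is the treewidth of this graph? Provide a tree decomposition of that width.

The largest bag has 4 vertices, giving width 3; this decomposition certifies tw(G) ≤ 3. On the other hand G contains the 4-clique {0, 1, 3, 6}. A clique must lie in a single bag of any decomposition, so no decomposition can have width below 3. Combining the bounds, tw(G) = 3.

Treewidth 3.
One optimal decomposition is:
Bags: B1 = {1, 2, 5, 6}  B2 = {0, 1, 5, 6}  B3 = {2, 4, 5, 6}  B4 = {0, 1, 3, 6}
Tree: B1–B2, B1–B3, B2–B4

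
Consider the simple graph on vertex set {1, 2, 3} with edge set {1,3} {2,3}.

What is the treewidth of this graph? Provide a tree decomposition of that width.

Treewidth 1.
One optimal decomposition is:
Bags: B1 = {2, 3}  B2 = {1, 3}
Tree: B1–B2

Each bag holds 2 vertices, so the decomposition has width 1, which upper-bounds the treewidth. G has an edge, so its treewidth is at least 1. Therefore the treewidth is 1.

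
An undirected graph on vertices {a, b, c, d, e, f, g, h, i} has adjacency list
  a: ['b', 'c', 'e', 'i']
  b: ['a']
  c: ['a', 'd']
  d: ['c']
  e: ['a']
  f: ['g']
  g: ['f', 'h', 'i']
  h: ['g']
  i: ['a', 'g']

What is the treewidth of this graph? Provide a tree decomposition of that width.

The largest bag has 2 vertices, giving width 1; this decomposition certifies tw(G) ≤ 1. Any graph with an edge has treewidth ≥ 1, and G has the edge a–c. Hence tw(G) = 1 exactly.

Treewidth 1.
One such decomposition:
Bags: B1 = {a, c}  B2 = {a, i}  B3 = {a, e}  B4 = {g, i}  B5 = {f, g}  B6 = {g, h}  B7 = {a, b}  B8 = {c, d}
Tree: B1–B2, B1–B3, B2–B4, B4–B5, B4–B6, B3–B7, B1–B8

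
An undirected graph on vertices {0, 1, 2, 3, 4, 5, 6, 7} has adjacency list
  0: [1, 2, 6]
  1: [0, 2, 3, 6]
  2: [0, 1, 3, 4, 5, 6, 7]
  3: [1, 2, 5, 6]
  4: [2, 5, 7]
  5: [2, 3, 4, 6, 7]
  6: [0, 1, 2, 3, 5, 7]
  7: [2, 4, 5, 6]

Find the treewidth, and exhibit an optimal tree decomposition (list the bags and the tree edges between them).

The largest bag has 4 vertices, giving width 3; this decomposition certifies tw(G) ≤ 3. For the lower bound, the 4 vertices {2, 4, 5, 7} are pairwise adjacent, and any tree decomposition puts a clique entirely inside one bag — forcing width ≥ 3. Combining the bounds, tw(G) = 3.

Treewidth 3.
One such decomposition:
Bags: B1 = {1, 2, 3, 6}  B2 = {0, 1, 2, 6}  B3 = {2, 3, 5, 6}  B4 = {2, 5, 6, 7}  B5 = {2, 4, 5, 7}
Tree: B1–B2, B1–B3, B3–B4, B4–B5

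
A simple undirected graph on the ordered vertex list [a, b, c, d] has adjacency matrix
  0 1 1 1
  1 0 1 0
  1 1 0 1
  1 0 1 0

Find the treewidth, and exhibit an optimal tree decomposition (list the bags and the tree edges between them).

Each bag holds 3 vertices, so the decomposition has width 2, which upper-bounds the treewidth. For the lower bound, the 3 vertices {a, c, d} are pairwise adjacent, and any tree decomposition puts a clique entirely inside one bag — forcing width ≥ 2. Therefore the treewidth is 2.

Treewidth 2.
One such decomposition:
Bags: B1 = {a, b, c}  B2 = {a, c, d}
Tree: B1–B2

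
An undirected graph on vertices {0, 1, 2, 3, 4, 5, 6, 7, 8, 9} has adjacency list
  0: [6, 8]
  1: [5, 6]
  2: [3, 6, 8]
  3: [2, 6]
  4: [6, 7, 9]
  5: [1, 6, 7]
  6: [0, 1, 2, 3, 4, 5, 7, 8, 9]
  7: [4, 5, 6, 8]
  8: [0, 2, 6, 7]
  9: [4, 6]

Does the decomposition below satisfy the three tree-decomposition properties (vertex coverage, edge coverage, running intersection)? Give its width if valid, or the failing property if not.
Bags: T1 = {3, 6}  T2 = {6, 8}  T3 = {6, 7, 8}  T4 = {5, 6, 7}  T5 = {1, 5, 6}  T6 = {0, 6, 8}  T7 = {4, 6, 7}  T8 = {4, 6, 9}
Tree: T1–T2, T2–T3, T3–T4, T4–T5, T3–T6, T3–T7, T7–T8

No — vertex 2 appears in no bag.

A tree decomposition must satisfy three properties: every vertex lies in some bag; for every edge, both endpoints lie together in some bag; and for every vertex, the bags containing it form a connected subtree. Here vertex 2 appears in no bag, so the decomposition is invalid.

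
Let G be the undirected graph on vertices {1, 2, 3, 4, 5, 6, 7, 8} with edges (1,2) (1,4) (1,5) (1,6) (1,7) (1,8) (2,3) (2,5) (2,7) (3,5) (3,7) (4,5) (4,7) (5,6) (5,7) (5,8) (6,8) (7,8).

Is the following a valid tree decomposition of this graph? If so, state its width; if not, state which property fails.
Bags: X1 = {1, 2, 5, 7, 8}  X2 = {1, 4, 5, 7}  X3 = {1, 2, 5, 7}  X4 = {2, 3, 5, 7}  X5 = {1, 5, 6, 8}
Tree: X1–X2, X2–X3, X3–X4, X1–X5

A tree decomposition must satisfy three properties: every vertex lies in some bag; for every edge, both endpoints lie together in some bag; and for every vertex, the bags containing it form a connected subtree. Here bags containing vertex 2 are not connected in the tree, so the decomposition is invalid.

No — bags containing vertex 2 are not connected in the tree.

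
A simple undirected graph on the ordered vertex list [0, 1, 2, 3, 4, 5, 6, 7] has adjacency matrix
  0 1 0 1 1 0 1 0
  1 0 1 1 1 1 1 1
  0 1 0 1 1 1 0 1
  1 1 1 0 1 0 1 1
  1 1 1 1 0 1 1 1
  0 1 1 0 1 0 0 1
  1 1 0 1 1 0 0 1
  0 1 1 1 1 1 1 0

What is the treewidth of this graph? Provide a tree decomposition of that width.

Treewidth 4.
One optimal decomposition is:
Bags: B1 = {1, 3, 4, 6, 7}  B2 = {1, 2, 3, 4, 7}  B3 = {1, 2, 4, 5, 7}  B4 = {0, 1, 3, 4, 6}
Tree: B1–B2, B2–B3, B1–B4

Every bag has size at most 5, so the width is 5 − 1 = 4 and tw(G) ≤ 4. For the lower bound, the 5 vertices {1, 2, 3, 4, 7} are pairwise adjacent, and any tree decomposition puts a clique entirely inside one bag — forcing width ≥ 4. Therefore the treewidth is 4.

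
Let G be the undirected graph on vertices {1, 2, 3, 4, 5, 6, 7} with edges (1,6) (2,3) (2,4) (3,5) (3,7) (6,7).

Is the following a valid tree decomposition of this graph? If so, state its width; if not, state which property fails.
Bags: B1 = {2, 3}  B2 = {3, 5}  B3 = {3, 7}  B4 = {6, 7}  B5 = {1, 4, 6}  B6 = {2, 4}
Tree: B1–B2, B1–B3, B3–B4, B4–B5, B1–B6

A tree decomposition must satisfy three properties: every vertex lies in some bag; for every edge, both endpoints lie together in some bag; and for every vertex, the bags containing it form a connected subtree. Here bags containing vertex 4 are not connected in the tree, so the decomposition is invalid.

No — bags containing vertex 4 are not connected in the tree.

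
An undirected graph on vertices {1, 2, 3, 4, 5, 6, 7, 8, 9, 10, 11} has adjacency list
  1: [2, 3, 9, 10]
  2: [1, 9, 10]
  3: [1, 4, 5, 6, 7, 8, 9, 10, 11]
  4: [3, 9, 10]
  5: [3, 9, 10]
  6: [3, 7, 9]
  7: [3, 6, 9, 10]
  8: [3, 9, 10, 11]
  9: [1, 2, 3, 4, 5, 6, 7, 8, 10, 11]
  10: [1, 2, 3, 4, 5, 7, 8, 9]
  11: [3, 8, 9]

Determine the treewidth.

3

A width-3 tree decomposition is:
Bags: B1 = {3, 8, 9, 10}  B2 = {3, 8, 9, 11}  B3 = {3, 5, 9, 10}  B4 = {1, 3, 9, 10}  B5 = {3, 7, 9, 10}  B6 = {1, 2, 9, 10}  B7 = {3, 4, 9, 10}  B8 = {3, 6, 7, 9}
Tree: B1–B2, B1–B3, B1–B4, B3–B5, B4–B6, B5–B7, B5–B8
Every bag has size at most 4, so the width is 4 − 1 = 3 and tw(G) ≤ 3. Conversely, {1, 2, 9, 10} is a clique of size 4, and the vertices of any clique must share a bag in every tree decomposition; so some bag has ≥ 4 vertices and tw(G) ≥ 3. Hence tw(G) = 3 exactly.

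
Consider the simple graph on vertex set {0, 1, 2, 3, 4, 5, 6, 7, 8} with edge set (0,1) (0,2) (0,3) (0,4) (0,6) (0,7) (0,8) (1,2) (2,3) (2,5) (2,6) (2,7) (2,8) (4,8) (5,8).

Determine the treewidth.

2

A width-2 tree decomposition is:
Bags: B1 = {0, 4, 8}  B2 = {0, 2, 8}  B3 = {2, 5, 8}  B4 = {0, 1, 2}  B5 = {0, 2, 6}  B6 = {0, 2, 7}  B7 = {0, 2, 3}
Tree: B1–B2, B2–B3, B2–B4, B2–B5, B2–B6, B5–B7
Each bag holds 3 vertices, so the decomposition has width 2, which upper-bounds the treewidth. For the lower bound, the 3 vertices {0, 1, 2} are pairwise adjacent, and any tree decomposition puts a clique entirely inside one bag — forcing width ≥ 2. Therefore the treewidth is 2.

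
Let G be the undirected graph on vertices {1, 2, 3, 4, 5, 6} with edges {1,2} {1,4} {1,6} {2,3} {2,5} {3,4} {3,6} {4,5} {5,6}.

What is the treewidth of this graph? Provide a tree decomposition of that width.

Every bag has size at most 4, so the width is 4 − 1 = 3 and tw(G) ≤ 3. For the lower bound: the 4 vertex sets {3,6}, {1,2}, {5}, {4} are disjoint, each induces a connected subgraph, and every pair is joined by at least one edge of G. Contracting each set to a single vertex therefore yields K_{4} as a minor, and since treewidth is minor-monotone, tw(G) ≥ tw(K_{4}) = 3. The upper and lower bounds meet at 3, so that is the treewidth.

Treewidth 3.
One optimal decomposition is:
Bags: B1 = {1, 3, 5, 6}  B2 = {1, 2, 3, 5}  B3 = {1, 3, 4, 5}
Tree: B1–B2, B2–B3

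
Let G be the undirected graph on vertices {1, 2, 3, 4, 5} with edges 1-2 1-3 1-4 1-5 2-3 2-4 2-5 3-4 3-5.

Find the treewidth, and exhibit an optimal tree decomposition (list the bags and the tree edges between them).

Treewidth 3.
Bags: B1 = {1, 2, 3, 4}  B2 = {1, 2, 3, 5}
Tree: B1–B2

Every bag has size at most 4, so the width is 4 − 1 = 3 and tw(G) ≤ 3. For the lower bound, the 4 vertices {1, 2, 3, 4} are pairwise adjacent, and any tree decomposition puts a clique entirely inside one bag — forcing width ≥ 3. Hence tw(G) = 3 exactly.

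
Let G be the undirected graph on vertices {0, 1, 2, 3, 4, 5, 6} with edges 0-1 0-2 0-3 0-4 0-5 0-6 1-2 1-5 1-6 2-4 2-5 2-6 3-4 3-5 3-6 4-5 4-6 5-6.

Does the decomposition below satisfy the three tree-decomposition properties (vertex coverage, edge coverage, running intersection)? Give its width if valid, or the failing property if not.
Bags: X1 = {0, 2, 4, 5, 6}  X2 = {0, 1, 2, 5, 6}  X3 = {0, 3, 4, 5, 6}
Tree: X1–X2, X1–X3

Yes; width 4.

Vertex coverage: the bags together contain {0, 1, 2, 3, 4, 5, 6}, the full vertex set. Edge coverage: each edge of G has both endpoints in at least one bag. Running intersection: for every vertex, the bags containing it form a connected subtree. All three properties hold, so this is a valid tree decomposition of width max|bag| − 1 = 4, and hence tw(G) ≤ 4.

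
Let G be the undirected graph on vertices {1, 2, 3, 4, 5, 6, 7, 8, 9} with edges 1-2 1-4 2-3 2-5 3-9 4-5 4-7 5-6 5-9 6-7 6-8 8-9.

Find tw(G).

A width-3 tree decomposition is:
Bags: B1 = {1, 2, 3, 4}  B2 = {2, 3, 4, 5}  B3 = {3, 4, 5, 9}  B4 = {4, 5, 7, 9}  B5 = {5, 6, 7, 9}  B6 = {6, 7, 8, 9}
Tree: B1–B2, B2–B3, B3–B4, B4–B5, B5–B6
The largest bag has 4 vertices, giving width 3; this decomposition certifies tw(G) ≤ 3. For the lower bound: the 4 vertex sets {1,2,3}, {4}, {5}, {6,7,8,9} are disjoint, each induces a connected subgraph, and every pair is joined by at least one edge of G. Contracting each set to a single vertex therefore yields K_{4} as a minor, and since treewidth is minor-monotone, tw(G) ≥ tw(K_{4}) = 3. Hence tw(G) = 3 exactly.

3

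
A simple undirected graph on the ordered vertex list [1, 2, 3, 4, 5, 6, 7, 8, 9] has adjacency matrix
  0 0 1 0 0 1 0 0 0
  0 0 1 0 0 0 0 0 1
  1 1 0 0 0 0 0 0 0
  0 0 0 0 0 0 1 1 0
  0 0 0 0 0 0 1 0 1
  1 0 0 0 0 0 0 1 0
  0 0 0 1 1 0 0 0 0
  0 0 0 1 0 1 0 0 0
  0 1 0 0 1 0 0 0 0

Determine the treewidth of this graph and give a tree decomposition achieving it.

Treewidth 2.
Bags: B1 = {2, 3, 9}  B2 = {3, 5, 9}  B3 = {3, 5, 7}  B4 = {3, 4, 7}  B5 = {3, 4, 8}  B6 = {3, 6, 8}  B7 = {1, 3, 6}
Tree: B1–B2, B2–B3, B3–B4, B4–B5, B5–B6, B6–B7

Every bag has size at most 3, so the width is 3 − 1 = 2 and tw(G) ≤ 2. The edges 3–2–9–5–7–4–8–6–1–3 form a cycle, so G is not a tree and its treewidth is at least 2. The upper and lower bounds meet at 2, so that is the treewidth.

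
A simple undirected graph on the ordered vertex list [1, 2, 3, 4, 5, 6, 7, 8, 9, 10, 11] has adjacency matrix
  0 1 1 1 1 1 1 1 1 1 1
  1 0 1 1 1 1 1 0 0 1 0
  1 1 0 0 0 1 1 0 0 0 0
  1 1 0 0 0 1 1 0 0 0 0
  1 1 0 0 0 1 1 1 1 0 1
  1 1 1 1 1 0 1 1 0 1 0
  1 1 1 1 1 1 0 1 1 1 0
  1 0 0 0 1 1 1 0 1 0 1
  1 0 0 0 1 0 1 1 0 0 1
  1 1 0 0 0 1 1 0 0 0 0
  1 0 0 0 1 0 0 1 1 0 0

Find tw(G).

A width-4 tree decomposition is:
Bags: B1 = {1, 2, 5, 6, 7}  B2 = {1, 2, 3, 6, 7}  B3 = {1, 2, 4, 6, 7}  B4 = {1, 5, 6, 7, 8}  B5 = {1, 2, 6, 7, 10}  B6 = {1, 5, 7, 8, 9}  B7 = {1, 5, 8, 9, 11}
Tree: B1–B2, B2–B3, B1–B4, B1–B5, B4–B6, B6–B7
The largest bag has 5 vertices, giving width 4; this decomposition certifies tw(G) ≤ 4. For the lower bound, the 5 vertices {1, 5, 8, 9, 11} are pairwise adjacent, and any tree decomposition puts a clique entirely inside one bag — forcing width ≥ 4. Combining the bounds, tw(G) = 4.

4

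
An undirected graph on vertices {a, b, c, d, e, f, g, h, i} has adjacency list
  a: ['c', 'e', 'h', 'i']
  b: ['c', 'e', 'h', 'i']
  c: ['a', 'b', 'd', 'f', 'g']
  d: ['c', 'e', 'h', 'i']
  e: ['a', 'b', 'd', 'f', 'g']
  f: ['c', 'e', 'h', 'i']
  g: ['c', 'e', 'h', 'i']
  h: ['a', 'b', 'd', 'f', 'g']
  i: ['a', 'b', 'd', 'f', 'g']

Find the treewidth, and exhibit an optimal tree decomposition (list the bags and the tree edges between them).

Treewidth 4.
One optimal decomposition is:
Bags: B1 = {c, e, g, h, i}  B2 = {c, e, f, h, i}  B3 = {a, c, e, h, i}  B4 = {c, d, e, h, i}  B5 = {b, c, e, h, i}
Tree: B1–B2, B2–B3, B3–B4, B4–B5

Every bag has size at most 5, so the width is 5 − 1 = 4 and tw(G) ≤ 4. For the lower bound: the 5 vertex sets {c,g}, {f,h}, {a,i}, {e}, {d} are disjoint, each induces a connected subgraph, and every pair is joined by at least one edge of G. Contracting each set to a single vertex therefore yields K_{5} as a minor, and since treewidth is minor-monotone, tw(G) ≥ tw(K_{5}) = 4. Combining the bounds, tw(G) = 4.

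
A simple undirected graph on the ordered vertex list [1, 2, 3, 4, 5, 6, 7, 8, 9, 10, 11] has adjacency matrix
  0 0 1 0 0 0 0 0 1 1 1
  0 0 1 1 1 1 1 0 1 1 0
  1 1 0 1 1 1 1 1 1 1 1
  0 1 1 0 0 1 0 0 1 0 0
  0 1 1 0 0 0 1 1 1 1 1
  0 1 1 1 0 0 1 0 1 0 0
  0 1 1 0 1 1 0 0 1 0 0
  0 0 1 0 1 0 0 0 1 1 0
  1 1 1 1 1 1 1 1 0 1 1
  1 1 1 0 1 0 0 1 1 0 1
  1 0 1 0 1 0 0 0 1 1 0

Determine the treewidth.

A width-4 tree decomposition is:
Bags: B1 = {2, 3, 6, 7, 9}  B2 = {2, 3, 5, 7, 9}  B3 = {2, 3, 5, 9, 10}  B4 = {3, 5, 8, 9, 10}  B5 = {2, 3, 4, 6, 9}  B6 = {3, 5, 9, 10, 11}  B7 = {1, 3, 9, 10, 11}
Tree: B1–B2, B2–B3, B3–B4, B1–B5, B4–B6, B6–B7
Every bag has size at most 5, so the width is 5 − 1 = 4 and tw(G) ≤ 4. For the lower bound, the 5 vertices {3, 5, 8, 9, 10} are pairwise adjacent, and any tree decomposition puts a clique entirely inside one bag — forcing width ≥ 4. The upper and lower bounds meet at 4, so that is the treewidth.

4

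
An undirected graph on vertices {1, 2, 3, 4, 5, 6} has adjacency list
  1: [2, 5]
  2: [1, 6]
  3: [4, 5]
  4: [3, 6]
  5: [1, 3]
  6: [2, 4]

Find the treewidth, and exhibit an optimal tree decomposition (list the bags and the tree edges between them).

Every bag has size at most 3, so the width is 3 − 1 = 2 and tw(G) ≤ 2. The edges 4–3–5–1–2–6–4 form a cycle, so G is not a tree and its treewidth is at least 2. Hence tw(G) = 2 exactly.

Treewidth 2.
One optimal decomposition is:
Bags: B1 = {3, 4, 5}  B2 = {1, 4, 5}  B3 = {1, 2, 4}  B4 = {2, 4, 6}
Tree: B1–B2, B2–B3, B3–B4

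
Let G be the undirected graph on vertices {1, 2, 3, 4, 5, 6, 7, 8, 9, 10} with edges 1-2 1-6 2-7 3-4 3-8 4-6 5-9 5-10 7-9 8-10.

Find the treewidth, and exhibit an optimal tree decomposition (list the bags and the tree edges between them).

Treewidth 2.
Bags: B1 = {1, 4, 6}  B2 = {1, 3, 4}  B3 = {1, 3, 8}  B4 = {1, 8, 10}  B5 = {1, 5, 10}  B6 = {1, 5, 9}  B7 = {1, 7, 9}  B8 = {1, 2, 7}
Tree: B1–B2, B2–B3, B3–B4, B4–B5, B5–B6, B6–B7, B7–B8

The largest bag has 3 vertices, giving width 2; this decomposition certifies tw(G) ≤ 2. Since 1–6–4–3–8–10–5–9–7–2–1 is a cycle in G, G is not acyclic. Forests are exactly the graphs of treewidth ≤ 1, so tw(G) ≥ 2. Therefore the treewidth is 2.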